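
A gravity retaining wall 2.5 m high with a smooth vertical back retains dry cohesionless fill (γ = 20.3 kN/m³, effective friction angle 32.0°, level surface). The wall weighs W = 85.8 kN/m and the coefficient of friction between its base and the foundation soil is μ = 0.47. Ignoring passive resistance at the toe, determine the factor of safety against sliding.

2.07

K_a = tan²(45° − 32.0°/2) = 0.3073.
P_a = ½K_aγH² = 0.5×0.3073×20.3×2.5² = 19.49 kN/m, acting at H/3 = 0.8333 m above the base.
FS_sliding = μW / P_a = 0.47×85.8 / 19.49 = 2.069.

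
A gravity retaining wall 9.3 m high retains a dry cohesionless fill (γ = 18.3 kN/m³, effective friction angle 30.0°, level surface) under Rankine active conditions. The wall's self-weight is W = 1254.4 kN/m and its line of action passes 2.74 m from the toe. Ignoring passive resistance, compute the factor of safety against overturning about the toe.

K_a = tan²(45° − 30.0°/2) = 0.3333.
P_a = ½K_aγH² = 0.5×0.3333×18.3×9.3² = 263.8 kN/m, acting at H/3 = 3.100 m above the base.
Overturning moment M_o = P_a × H/3 = 263.8 × 3.100 = 817.8.
Resisting moment M_r = W × 2.74 = 1254.4 × 2.74 = 3437.
FS_overturning = M_r/M_o = 3437/817.8 = 4.203.

4.20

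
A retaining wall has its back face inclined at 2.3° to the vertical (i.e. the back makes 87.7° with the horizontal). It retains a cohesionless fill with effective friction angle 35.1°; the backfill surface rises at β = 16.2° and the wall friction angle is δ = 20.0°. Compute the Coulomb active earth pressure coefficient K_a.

0.321

K_a = sin²(α+φ) / [sin²α · sin(α−δ) · (1 + √{sin(φ+δ)sin(φ−β) / (sin(α−δ)sin(α+β))})²].
With α = 87.7°, φ = 35.1°, δ = 20.0°, β = 16.2°: K_a = 0.3209.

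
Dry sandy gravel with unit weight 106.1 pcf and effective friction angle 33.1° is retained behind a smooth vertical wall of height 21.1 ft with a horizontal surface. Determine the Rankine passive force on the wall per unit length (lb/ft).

80500 lb/ft

K_p = tan²(45° + φ/2) = 3.406.
P_p = ½ K_p γ H² = 0.5 × 3.406 × 106.1 × 21.1² = 80450 lb/ft.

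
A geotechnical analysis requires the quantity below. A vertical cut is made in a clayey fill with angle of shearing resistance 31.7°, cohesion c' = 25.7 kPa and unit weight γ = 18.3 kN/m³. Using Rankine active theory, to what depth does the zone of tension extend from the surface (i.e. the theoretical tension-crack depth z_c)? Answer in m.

K_a = tan²(45° − 31.7°/2) = 0.3111; √K_a = 0.5577.
The active pressure is zero where K_a γ z = 2c√K_a, so z_c = 2c/(γ√K_a) = 2×25.7/(18.3×0.5577) = 5.036 m.

5.04 m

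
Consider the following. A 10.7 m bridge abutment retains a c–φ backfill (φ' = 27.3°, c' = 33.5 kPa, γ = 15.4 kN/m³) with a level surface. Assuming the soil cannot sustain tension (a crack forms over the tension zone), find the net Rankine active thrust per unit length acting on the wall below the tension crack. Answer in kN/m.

36.2 kN/m

K_a = 0.3711; √K_a = 0.6092.
Tension-crack depth z_c = 2c/(γ√K_a) = 2×33.5/(15.4×0.6092) = 7.142 m.
σ_a at base = K_a γ H − 2c√K_a = 0.3711×15.4×10.7 − 2×33.5×0.6092 = 20.34 kPa.
P_a = ½ × 20.34 × (H − z_c) = 0.5×20.34×3.558 = 36.19 kN/m.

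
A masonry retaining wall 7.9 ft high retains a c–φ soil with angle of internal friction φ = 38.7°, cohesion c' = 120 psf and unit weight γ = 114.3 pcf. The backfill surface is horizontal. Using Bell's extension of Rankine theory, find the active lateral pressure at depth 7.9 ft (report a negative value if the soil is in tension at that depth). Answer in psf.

K_a = (1 − sin φ)/(1 + sin φ) = 0.2306.
σ_a = K_a γ z − 2c√K_a = 0.2306×114.3×7.9 − 2×120×0.4802 = 92.97 psf.

93.0 psf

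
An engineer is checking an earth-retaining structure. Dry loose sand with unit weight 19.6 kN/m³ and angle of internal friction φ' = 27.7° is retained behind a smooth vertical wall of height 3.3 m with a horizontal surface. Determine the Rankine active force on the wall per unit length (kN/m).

39.0 kN/m

K_a = tan²(45° − φ/2) = 0.3653.
P_a = ½ K_a γ H² = 0.5 × 0.3653 × 19.6 × 3.3² = 38.99 kN/m.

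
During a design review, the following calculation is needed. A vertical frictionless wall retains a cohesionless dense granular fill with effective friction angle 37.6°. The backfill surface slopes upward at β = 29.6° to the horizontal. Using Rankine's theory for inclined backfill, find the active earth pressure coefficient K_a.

K_a = cos β · (cos β − √(cos²β − cos²φ)) / (cos β + √(cos²β − cos²φ)).
cos β = 0.8695, cos φ = 0.7923, √(cos²β − cos²φ) = 0.3582.
K_a = 0.8695 × (0.8695 − 0.3582)/(0.8695 + 0.3582) = 0.3621.

0.362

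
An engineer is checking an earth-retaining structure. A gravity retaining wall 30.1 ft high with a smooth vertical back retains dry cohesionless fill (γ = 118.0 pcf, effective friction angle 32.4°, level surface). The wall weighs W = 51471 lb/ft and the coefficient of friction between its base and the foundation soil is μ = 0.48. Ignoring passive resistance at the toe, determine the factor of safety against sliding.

1.53

K_a = tan²(45° − 32.4°/2) = 0.3022.
P_a = ½K_aγH² = 0.5×0.3022×118.0×30.1² = 16160 lb/ft, acting at H/3 = 10.03 ft above the base.
FS_sliding = μW / P_a = 0.48×51471 / 16160 = 1.529.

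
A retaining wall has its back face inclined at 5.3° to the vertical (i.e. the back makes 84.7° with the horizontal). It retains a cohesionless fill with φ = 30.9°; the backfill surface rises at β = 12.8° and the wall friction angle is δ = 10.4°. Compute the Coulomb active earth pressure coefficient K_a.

K_a = sin²(α+φ) / [sin²α · sin(α−δ) · (1 + √{sin(φ+δ)sin(φ−β) / (sin(α−δ)sin(α+β))})²].
With α = 84.7°, φ = 30.9°, δ = 10.4°, β = 12.8°: K_a = 0.3978.

0.398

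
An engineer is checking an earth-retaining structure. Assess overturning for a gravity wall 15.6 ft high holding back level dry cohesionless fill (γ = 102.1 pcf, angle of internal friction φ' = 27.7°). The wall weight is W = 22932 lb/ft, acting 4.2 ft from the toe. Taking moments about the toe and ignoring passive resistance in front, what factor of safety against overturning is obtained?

K_a = tan²(45° − 27.7°/2) = 0.3653.
P_a = ½K_aγH² = 0.5×0.3653×102.1×15.6² = 4539 lb/ft, acting at H/3 = 5.200 ft above the base.
Overturning moment M_o = P_a × H/3 = 4539 × 5.200 = 23600.
Resisting moment M_r = W × 4.2 = 22932 × 4.2 = 96310.
FS_overturning = M_r/M_o = 96310/23600 = 4.081.

4.08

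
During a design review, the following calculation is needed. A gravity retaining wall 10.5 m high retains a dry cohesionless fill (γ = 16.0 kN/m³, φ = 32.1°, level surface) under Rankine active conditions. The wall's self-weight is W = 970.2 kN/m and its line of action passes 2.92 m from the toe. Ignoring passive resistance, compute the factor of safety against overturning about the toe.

K_a = tan²(45° − 32.1°/2) = 0.3060.
P_a = ½K_aγH² = 0.5×0.3060×16.0×10.5² = 269.9 kN/m, acting at H/3 = 3.500 m above the base.
Overturning moment M_o = P_a × H/3 = 269.9 × 3.500 = 944.6.
Resisting moment M_r = W × 2.92 = 970.2 × 2.92 = 2833.
FS_overturning = M_r/M_o = 2833/944.6 = 2.999.

3.00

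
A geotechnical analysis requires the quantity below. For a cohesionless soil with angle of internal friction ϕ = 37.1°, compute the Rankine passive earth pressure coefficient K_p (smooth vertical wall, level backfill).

4.04

K_p = (1 + sin φ)/(1 − sin φ) = tan²(45° + 37.1°/2) = 4.040.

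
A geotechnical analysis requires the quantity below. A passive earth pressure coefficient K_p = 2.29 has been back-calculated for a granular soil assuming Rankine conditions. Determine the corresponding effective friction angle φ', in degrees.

23.1°

K_p = (1+sin φ)/(1−sin φ) ⇒ sin φ = (K_p − 1)/(K_p + 1) = 0.3921.
φ = arcsin(0.3921) = 23.09°.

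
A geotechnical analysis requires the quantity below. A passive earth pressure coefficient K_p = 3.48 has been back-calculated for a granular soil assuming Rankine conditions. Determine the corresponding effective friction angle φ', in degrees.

K_p = (1+sin φ)/(1−sin φ) ⇒ sin φ = (K_p − 1)/(K_p + 1) = 0.5536.
φ = arcsin(0.5536) = 33.61°.

33.6°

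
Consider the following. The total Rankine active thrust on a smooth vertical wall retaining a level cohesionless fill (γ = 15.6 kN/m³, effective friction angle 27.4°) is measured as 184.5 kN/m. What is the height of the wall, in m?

8.00 m

K_a = 0.3697. P_a = ½ K_a γ H² ⇒ H = √(2P_a/(K_a γ)).
H = √(2×184.5/(0.3697×15.6)) = 7.999 m.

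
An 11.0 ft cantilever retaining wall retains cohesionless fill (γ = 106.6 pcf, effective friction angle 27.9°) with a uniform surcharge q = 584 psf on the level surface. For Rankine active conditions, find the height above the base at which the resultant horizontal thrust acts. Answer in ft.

4.58 ft

K_a = 0.3625.
Triangular part P₁ = ½K_aγH² = 2338 at H/3 = 3.667 ft; rectangular part P₂ = K_a q H = 2328 at H/2 = 5.500 ft.
ȳ = (P₁·3.667 + P₂·5.500)/(P₁+P₂) = 4.582 ft.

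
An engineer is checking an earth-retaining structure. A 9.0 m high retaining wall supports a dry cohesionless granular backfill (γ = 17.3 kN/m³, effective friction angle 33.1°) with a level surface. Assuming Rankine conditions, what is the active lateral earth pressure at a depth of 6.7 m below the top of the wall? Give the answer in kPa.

K_a = (1 − sin φ)/(1 + sin φ) = 0.2936.
σ_h = K_a γ z = 0.2936 × 17.3 × 6.7 = 34.03 kPa.

34.0 kPa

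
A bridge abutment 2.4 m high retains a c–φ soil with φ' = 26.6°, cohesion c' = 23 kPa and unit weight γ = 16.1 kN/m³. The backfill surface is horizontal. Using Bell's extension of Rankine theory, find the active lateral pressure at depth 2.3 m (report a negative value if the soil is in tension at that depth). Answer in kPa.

K_a = (1 − sin φ)/(1 + sin φ) = 0.3814.
σ_a = K_a γ z − 2c√K_a = 0.3814×16.1×2.3 − 2×23×0.6176 = -14.29 kPa.

-14.3 kPa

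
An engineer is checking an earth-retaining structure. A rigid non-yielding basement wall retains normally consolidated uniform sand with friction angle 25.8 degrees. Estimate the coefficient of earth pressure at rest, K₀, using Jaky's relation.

0.565

K₀ = 1 − sin φ' = 1 − sin 25.8° = 0.5648.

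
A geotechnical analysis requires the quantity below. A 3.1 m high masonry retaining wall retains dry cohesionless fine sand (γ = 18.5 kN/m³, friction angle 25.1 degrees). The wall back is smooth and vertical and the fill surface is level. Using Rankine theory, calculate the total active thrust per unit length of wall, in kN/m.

K_a = tan²(45° − φ/2) = 0.4043.
P_a = ½ K_a γ H² = 0.5 × 0.4043 × 18.5 × 3.1² = 35.94 kN/m.

35.9 kN/m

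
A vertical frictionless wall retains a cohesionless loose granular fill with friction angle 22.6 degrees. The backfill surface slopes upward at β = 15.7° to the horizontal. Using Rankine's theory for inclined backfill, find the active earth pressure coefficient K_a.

K_a = cos β · (cos β − √(cos²β − cos²φ)) / (cos β + √(cos²β − cos²φ)).
cos β = 0.9627, cos φ = 0.9232, √(cos²β − cos²φ) = 0.2729.
K_a = 0.9627 × (0.9627 − 0.2729)/(0.9627 + 0.2729) = 0.5375.

0.537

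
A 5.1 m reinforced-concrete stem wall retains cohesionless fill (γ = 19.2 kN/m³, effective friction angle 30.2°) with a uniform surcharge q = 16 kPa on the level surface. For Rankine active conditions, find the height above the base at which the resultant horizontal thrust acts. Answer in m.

1.91 m

K_a = 0.3307.
Triangular part P₁ = ½K_aγH² = 82.56 at H/3 = 1.700 m; rectangular part P₂ = K_a q H = 26.98 at H/2 = 2.550 m.
ȳ = (P₁·1.700 + P₂·2.550)/(P₁+P₂) = 1.909 m.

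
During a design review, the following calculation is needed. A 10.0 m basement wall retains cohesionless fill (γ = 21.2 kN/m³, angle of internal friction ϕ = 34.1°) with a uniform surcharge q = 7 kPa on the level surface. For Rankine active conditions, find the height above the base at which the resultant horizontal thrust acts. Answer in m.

3.44 m

K_a = 0.2815.
Triangular part P₁ = ½K_aγH² = 298.4 at H/3 = 3.333 m; rectangular part P₂ = K_a q H = 19.71 at H/2 = 5.000 m.
ȳ = (P₁·3.333 + P₂·5.000)/(P₁+P₂) = 3.437 m.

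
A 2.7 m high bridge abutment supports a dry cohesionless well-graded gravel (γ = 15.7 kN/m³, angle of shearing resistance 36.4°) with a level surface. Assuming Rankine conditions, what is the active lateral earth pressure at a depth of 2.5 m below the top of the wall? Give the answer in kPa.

10.0 kPa

K_a = (1 − sin φ)/(1 + sin φ) = 0.2552.
σ_h = K_a γ z = 0.2552 × 15.7 × 2.5 = 10.02 kPa.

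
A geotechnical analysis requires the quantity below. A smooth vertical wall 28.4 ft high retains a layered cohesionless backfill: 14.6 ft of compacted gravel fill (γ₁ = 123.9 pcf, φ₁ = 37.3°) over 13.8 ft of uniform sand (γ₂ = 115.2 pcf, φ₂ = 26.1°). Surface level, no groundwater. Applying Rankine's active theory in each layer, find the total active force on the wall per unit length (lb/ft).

17200 lb/ft

K_a1 = tan²(45°−37.3°/2) = 0.2453; K_a2 = tan²(45°−26.1°/2) = 0.3889.
Layer 1: σ at base = K_a1 γ₁ h₁ = 443.8 psf; P₁ = ½×443.8×14.6 = 3240.
Layer 2: σ_v at top = γ₁h₁ = 1809; σ_h top = K_a2×1809 = 703.6; σ_h base = K_a2×(1809+115.2×13.8) = 1322.
P₂ = ½(703.6+1322)×13.8 = 13980. Total P_a = 3240+13980 = 17220 lb/ft.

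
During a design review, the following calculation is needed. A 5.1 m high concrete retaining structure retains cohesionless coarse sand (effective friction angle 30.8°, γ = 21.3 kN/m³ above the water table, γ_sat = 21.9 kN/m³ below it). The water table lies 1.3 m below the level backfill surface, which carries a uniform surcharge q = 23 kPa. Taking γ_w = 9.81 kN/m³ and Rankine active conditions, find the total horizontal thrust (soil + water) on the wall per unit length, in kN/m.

177 kN/m

K_a = tan²(45° − φ/2) = 0.3227.
γ' = 21.9 − 9.81 = 12.09 kN/m³. h₂ = H − d_w = 3.8 m.
σ'_h: at surface K_a·q = 7.422; at WT K_a(q+γd_w) = 16.36; at base K_a(q+γd_w+γ'h₂) = 31.18 kPa.
P₁ = ½(7.422+16.36)×1.3 = 15.46; P₂ = ½(16.36+31.18)×3.8 = 90.33; P_w = ½γ_w h₂² = 70.83.
Total = 15.46+90.33+70.83 = 176.6 kN/m.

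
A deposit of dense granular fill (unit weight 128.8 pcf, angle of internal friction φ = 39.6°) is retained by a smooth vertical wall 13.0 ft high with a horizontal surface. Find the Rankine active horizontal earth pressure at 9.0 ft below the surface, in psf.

257 psf

K_a = (1 − sin φ)/(1 + sin φ) = 0.2214.
σ_h = K_a γ z = 0.2214 × 128.8 × 9.0 = 256.7 psf.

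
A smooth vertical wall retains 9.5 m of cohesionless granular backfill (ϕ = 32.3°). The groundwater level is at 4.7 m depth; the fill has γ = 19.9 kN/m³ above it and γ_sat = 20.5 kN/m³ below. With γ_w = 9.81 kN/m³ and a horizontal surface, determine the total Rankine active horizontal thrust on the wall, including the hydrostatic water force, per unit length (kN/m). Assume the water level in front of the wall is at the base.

353 kN/m

K_a = tan²(45° − φ/2) = 0.3035.
γ' = 20.5 − 9.81 = 10.69 kN/m³. Depth below WT = 4.8 m.
σ'_h at WT = K_a γ d_w = 28.38 kPa; at base = 28.38 + K_a γ' × 4.8 = 43.96 kPa.
P₁ (0–4.7 m) = ½×28.38×4.7 = 66.70. P₂ (4.7–9.5 m) = ½(28.38+43.96)×4.8 = 173.6.
P_w = ½ γ_w h₂² = 0.5×9.81×4.8² = 113.0. Total = 66.70+173.6+113.0 = 353.3 kN/m.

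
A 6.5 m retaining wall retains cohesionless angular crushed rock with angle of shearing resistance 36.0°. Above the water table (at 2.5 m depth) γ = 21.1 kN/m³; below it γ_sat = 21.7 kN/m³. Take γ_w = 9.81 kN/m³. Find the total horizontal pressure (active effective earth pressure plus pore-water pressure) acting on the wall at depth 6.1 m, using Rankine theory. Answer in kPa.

60.1 kPa

K_a = (1 − sin φ)/(1 + sin φ) = 0.2596.
γ' = 21.7 − 9.81 = 11.89 kN/m³.
Effective vertical stress at 6.1 m: σ'_v = 21.1×2.5 + 11.89×3.60 = 95.55 kPa.
σ'_h = K_a σ'_v = 0.2596 × 95.55 = 24.81 kPa; u = γ_w × 3.60 = 35.32 kPa.
Total σ_h = 24.81 + 35.32 = 60.12 kPa.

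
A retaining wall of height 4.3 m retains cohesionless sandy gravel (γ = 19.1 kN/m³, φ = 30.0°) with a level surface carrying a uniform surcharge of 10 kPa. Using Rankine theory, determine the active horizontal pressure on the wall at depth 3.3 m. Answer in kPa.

K_a = (1 − sin φ)/(1 + sin φ) = 0.3333.
σ_v = γz + q = 19.1 × 3.3 + 10 = 73.03 kPa.
σ_h = K_a σ_v = 0.3333 × 73.03 = 24.34 kPa.

24.3 kPa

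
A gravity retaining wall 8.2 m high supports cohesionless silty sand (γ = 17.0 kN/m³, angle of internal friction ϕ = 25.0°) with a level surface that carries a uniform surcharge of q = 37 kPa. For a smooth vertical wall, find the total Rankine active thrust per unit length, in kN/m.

K_a = tan²(45° − φ/2) = 0.4059.
Soil triangle: ½ K_a γ H² = 0.5×0.4059×17.0×8.2² = 232.0 kN/m.
Surcharge rectangle: K_a q H = 0.4059×37×8.2 = 123.1 kN/m.
Total = 232.0 + 123.1 = 355.1 kN/m.

355 kN/m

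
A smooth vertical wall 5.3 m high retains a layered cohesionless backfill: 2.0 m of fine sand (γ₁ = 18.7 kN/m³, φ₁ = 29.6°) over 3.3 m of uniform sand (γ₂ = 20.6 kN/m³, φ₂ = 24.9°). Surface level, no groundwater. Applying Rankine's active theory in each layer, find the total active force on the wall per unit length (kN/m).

109 kN/m

K_a1 = tan²(45°−29.6°/2) = 0.3387; K_a2 = tan²(45°−24.9°/2) = 0.4074.
Layer 1: σ at base = K_a1 γ₁ h₁ = 12.67 kPa; P₁ = ½×12.67×2.0 = 12.67.
Layer 2: σ_v at top = γ₁h₁ = 37.40; σ_h top = K_a2×37.40 = 15.24; σ_h base = K_a2×(37.40+20.6×3.3) = 42.93.
P₂ = ½(15.24+42.93)×3.3 = 95.98. Total P_a = 12.67+95.98 = 108.7 kN/m.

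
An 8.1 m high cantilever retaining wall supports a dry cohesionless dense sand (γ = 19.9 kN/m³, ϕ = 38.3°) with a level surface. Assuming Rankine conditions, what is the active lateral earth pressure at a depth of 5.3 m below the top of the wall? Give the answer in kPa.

K_a = (1 − sin φ)/(1 + sin φ) = 0.2347.
σ_h = K_a γ z = 0.2347 × 19.9 × 5.3 = 24.76 kPa.

24.8 kPa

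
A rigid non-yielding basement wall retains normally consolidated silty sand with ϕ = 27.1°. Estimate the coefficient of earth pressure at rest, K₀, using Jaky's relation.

K₀ = 1 − sin φ' = 1 − sin 27.1° = 0.5445.

0.544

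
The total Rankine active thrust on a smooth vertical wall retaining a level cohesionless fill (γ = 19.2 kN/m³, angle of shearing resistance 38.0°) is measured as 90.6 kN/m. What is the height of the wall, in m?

K_a = 0.2379. P_a = ½ K_a γ H² ⇒ H = √(2P_a/(K_a γ)).
H = √(2×90.6/(0.2379×19.2)) = 6.299 m.

6.30 m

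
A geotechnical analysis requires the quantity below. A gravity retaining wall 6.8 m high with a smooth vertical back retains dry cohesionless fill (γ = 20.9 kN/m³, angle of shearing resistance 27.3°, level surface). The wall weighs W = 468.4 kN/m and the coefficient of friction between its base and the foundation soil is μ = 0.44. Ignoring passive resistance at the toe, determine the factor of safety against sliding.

K_a = tan²(45° − 27.3°/2) = 0.3711.
P_a = ½K_aγH² = 0.5×0.3711×20.9×6.8² = 179.3 kN/m, acting at H/3 = 2.267 m above the base.
FS_sliding = μW / P_a = 0.44×468.4 / 179.3 = 1.149.

1.15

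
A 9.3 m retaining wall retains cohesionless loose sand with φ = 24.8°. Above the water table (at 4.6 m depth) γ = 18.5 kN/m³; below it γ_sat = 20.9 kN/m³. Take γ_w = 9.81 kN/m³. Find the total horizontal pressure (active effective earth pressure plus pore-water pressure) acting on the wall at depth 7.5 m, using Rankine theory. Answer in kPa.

76.4 kPa

K_a = (1 − sin φ)/(1 + sin φ) = 0.4090.
γ' = 20.9 − 9.81 = 11.09 kN/m³.
Effective vertical stress at 7.5 m: σ'_v = 18.5×4.6 + 11.09×2.90 = 117.3 kPa.
σ'_h = K_a σ'_v = 0.4090 × 117.3 = 47.96 kPa; u = γ_w × 2.90 = 28.45 kPa.
Total σ_h = 47.96 + 28.45 = 76.41 kPa.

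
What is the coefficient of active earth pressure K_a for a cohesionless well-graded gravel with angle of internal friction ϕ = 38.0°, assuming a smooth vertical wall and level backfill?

K_a = (1 − sin φ)/(1 + sin φ) = (1 − sin 38.0°)/(1 + sin 38.0°) = 0.2379.

0.238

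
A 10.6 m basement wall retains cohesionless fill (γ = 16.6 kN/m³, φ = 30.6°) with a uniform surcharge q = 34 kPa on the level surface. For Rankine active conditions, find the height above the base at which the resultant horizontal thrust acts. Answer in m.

K_a = 0.3253.
Triangular part P₁ = ½K_aγH² = 303.4 at H/3 = 3.533 m; rectangular part P₂ = K_a q H = 117.3 at H/2 = 5.300 m.
ȳ = (P₁·3.533 + P₂·5.300)/(P₁+P₂) = 4.026 m.

4.03 m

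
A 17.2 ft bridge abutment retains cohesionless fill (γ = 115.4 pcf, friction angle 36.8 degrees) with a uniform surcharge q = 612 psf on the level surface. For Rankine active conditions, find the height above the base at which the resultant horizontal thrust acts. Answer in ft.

K_a = 0.2508.
Triangular part P₁ = ½K_aγH² = 4281 at H/3 = 5.733 ft; rectangular part P₂ = K_a q H = 2640 at H/2 = 8.600 ft.
ȳ = (P₁·5.733 + P₂·8.600)/(P₁+P₂) = 6.827 ft.

6.83 ft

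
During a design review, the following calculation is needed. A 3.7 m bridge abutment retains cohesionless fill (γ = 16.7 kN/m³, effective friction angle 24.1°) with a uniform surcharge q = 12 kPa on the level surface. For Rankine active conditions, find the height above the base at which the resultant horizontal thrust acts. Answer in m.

1.41 m

K_a = 0.4201.
Triangular part P₁ = ½K_aγH² = 48.02 at H/3 = 1.233 m; rectangular part P₂ = K_a q H = 18.65 at H/2 = 1.850 m.
ȳ = (P₁·1.233 + P₂·1.850)/(P₁+P₂) = 1.406 m.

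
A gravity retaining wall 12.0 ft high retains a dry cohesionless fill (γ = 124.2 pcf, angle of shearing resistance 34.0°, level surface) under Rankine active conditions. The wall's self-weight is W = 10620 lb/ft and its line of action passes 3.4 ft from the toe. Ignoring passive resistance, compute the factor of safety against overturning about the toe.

3.57

K_a = tan²(45° − 34.0°/2) = 0.2827.
P_a = ½K_aγH² = 0.5×0.2827×124.2×12.0² = 2528 lb/ft, acting at H/3 = 4.000 ft above the base.
Overturning moment M_o = P_a × H/3 = 2528 × 4.000 = 10110.
Resisting moment M_r = W × 3.4 = 10620 × 3.4 = 36110.
FS_overturning = M_r/M_o = 36110/10110 = 3.571.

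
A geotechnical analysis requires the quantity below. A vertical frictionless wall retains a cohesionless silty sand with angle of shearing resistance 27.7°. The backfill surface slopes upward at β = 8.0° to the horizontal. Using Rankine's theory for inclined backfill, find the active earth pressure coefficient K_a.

K_a = cos β · (cos β − √(cos²β − cos²φ)) / (cos β + √(cos²β − cos²φ)).
cos β = 0.9903, cos φ = 0.8854, √(cos²β − cos²φ) = 0.4435.
K_a = 0.9903 × (0.9903 − 0.4435)/(0.9903 + 0.4435) = 0.3776.

0.378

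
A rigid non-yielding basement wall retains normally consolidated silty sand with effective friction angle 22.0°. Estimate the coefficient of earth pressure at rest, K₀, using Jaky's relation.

0.625

K₀ = 1 − sin φ' = 1 − sin 22.0° = 0.6254.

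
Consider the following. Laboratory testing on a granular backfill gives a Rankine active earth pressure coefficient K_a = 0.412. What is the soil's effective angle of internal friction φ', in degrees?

24.6°

K_a = tan²(45° − φ/2) ⇒ 45° − φ/2 = arctan(√0.412) = 32.70°.
φ = 2(45° − 32.70°) = 24.61°.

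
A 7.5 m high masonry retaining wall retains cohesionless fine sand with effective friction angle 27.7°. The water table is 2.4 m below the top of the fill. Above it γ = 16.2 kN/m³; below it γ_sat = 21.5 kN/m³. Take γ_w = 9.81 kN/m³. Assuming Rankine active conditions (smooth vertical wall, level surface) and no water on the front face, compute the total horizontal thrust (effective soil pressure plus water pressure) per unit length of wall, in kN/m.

K_a = tan²(45° − φ/2) = 0.3653.
γ' = 21.5 − 9.81 = 11.69 kN/m³. Depth below WT = 5.1 m.
σ'_h at WT = K_a γ d_w = 14.20 kPa; at base = 14.20 + K_a γ' × 5.1 = 35.99 kPa.
P₁ (0–2.4 m) = ½×14.20×2.4 = 17.05. P₂ (2.4–7.5 m) = ½(14.20+35.99)×5.1 = 128.0.
P_w = ½ γ_w h₂² = 0.5×9.81×5.1² = 127.6. Total = 17.05+128.0+127.6 = 272.6 kN/m.

273 kN/m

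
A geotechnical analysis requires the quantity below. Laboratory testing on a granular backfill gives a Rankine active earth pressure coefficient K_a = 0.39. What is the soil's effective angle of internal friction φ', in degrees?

K_a = tan²(45° − φ/2) ⇒ 45° − φ/2 = arctan(√0.39) = 31.98°.
φ = 2(45° − 31.98°) = 26.03°.

26.0°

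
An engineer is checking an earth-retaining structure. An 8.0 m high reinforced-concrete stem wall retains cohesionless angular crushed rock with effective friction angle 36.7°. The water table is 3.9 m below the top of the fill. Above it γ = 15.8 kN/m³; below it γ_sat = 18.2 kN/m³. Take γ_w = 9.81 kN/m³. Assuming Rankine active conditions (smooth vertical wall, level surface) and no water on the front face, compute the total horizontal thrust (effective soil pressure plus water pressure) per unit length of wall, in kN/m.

194 kN/m

K_a = tan²(45° − φ/2) = 0.2519.
γ' = 18.2 − 9.81 = 8.390 kN/m³. Depth below WT = 4.1 m.
σ'_h at WT = K_a γ d_w = 15.52 kPa; at base = 15.52 + K_a γ' × 4.1 = 24.18 kPa.
P₁ (0–3.9 m) = ½×15.52×3.9 = 30.26. P₂ (3.9–8.0 m) = ½(15.52+24.18)×4.1 = 81.39.
P_w = ½ γ_w h₂² = 0.5×9.81×4.1² = 82.45. Total = 30.26+81.39+82.45 = 194.1 kN/m.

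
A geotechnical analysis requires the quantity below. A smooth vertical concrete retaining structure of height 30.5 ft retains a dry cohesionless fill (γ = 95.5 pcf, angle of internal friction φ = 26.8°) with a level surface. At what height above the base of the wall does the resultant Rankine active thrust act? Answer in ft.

K_a = 0.3785.
The pressure distribution is triangular, so the resultant acts at H/3 above the base = 30.5/3 = 10.17 ft.

10.2 ft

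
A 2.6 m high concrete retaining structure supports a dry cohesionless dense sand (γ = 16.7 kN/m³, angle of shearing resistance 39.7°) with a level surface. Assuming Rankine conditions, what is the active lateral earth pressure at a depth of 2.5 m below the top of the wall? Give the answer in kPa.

K_a = (1 − sin φ)/(1 + sin φ) = 0.2204.
σ_h = K_a γ z = 0.2204 × 16.7 × 2.5 = 9.203 kPa.

9.20 kPa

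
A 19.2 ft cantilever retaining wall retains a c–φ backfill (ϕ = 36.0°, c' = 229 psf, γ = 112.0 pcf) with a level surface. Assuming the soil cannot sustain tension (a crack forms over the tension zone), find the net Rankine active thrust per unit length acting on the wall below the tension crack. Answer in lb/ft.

K_a = 0.2596; √K_a = 0.5095.
Tension-crack depth z_c = 2c/(γ√K_a) = 2×229/(112.0×0.5095) = 8.026 ft.
σ_a at base = K_a γ H − 2c√K_a = 0.2596×112.0×19.2 − 2×229×0.5095 = 324.9 psf.
P_a = ½ × 324.9 × (H − z_c) = 0.5×324.9×11.17 = 1815 lb/ft.

1820 lb/ft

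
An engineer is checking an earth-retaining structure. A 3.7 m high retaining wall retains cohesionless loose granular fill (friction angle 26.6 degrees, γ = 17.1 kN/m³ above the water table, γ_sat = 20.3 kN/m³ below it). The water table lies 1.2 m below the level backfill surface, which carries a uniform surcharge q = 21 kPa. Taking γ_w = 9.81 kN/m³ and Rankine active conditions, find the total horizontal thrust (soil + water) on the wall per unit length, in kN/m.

K_a = tan²(45° − φ/2) = 0.3814.
γ' = 20.3 − 9.81 = 10.49 kN/m³. h₂ = H − d_w = 2.5 m.
σ'_h: at surface K_a·q = 8.010; at WT K_a(q+γd_w) = 15.84; at base K_a(q+γd_w+γ'h₂) = 25.84 kPa.
P₁ = ½(8.010+15.84)×1.2 = 14.31; P₂ = ½(15.84+25.84)×2.5 = 52.10; P_w = ½γ_w h₂² = 30.66.
Total = 14.31+52.10+30.66 = 97.06 kN/m.

97.1 kN/m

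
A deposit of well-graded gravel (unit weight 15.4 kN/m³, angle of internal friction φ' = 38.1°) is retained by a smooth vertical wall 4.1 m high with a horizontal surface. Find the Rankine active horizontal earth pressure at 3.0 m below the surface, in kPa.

10.9 kPa

K_a = (1 − sin φ)/(1 + sin φ) = 0.2368.
σ_h = K_a γ z = 0.2368 × 15.4 × 3.0 = 10.94 kPa.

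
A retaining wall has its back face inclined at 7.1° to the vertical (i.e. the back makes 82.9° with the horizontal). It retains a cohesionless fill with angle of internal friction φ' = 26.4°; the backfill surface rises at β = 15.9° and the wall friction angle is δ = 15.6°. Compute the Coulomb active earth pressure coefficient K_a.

K_a = sin²(α+φ) / [sin²α · sin(α−δ) · (1 + √{sin(φ+δ)sin(φ−β) / (sin(α−δ)sin(α+β))})²].
With α = 82.9°, φ = 26.4°, δ = 15.6°, β = 15.9°: K_a = 0.5257.

0.526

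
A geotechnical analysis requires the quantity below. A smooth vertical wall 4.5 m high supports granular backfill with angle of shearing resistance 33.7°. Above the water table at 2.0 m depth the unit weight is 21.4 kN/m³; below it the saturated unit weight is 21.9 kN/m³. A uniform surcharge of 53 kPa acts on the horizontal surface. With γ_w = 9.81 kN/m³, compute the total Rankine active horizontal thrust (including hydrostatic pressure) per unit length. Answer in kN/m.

153 kN/m

K_a = tan²(45° − φ/2) = 0.2863.
γ' = 21.9 − 9.81 = 12.09 kN/m³. h₂ = H − d_w = 2.5 m.
σ'_h: at surface K_a·q = 15.17; at WT K_a(q+γd_w) = 27.43; at base K_a(q+γd_w+γ'h₂) = 36.08 kPa.
P₁ = ½(15.17+27.43)×2.0 = 42.60; P₂ = ½(27.43+36.08)×2.5 = 79.39; P_w = ½γ_w h₂² = 30.66.
Total = 42.60+79.39+30.66 = 152.6 kN/m.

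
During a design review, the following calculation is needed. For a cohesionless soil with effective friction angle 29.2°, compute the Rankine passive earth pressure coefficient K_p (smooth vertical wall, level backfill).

2.91

K_p = (1 + sin φ)/(1 − sin φ) = tan²(45° + 29.2°/2) = 2.905.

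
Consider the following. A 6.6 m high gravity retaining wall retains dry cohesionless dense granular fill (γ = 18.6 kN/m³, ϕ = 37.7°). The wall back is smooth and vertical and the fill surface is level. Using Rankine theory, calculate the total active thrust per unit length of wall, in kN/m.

K_a = tan²(45° − φ/2) = 0.2411.
P_a = ½ K_a γ H² = 0.5 × 0.2411 × 18.6 × 6.6² = 97.65 kN/m.

97.7 kN/m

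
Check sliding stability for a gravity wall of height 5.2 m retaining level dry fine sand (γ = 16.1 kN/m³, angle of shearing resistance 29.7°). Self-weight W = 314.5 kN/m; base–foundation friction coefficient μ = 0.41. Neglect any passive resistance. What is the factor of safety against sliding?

K_a = tan²(45° − 29.7°/2) = 0.3374.
P_a = ½K_aγH² = 0.5×0.3374×16.1×5.2² = 73.44 kN/m, acting at H/3 = 1.733 m above the base.
FS_sliding = μW / P_a = 0.41×314.5 / 73.44 = 1.756.

1.76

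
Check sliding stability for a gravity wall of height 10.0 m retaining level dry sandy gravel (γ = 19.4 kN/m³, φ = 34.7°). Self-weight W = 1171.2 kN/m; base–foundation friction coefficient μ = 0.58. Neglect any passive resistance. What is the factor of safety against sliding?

K_a = tan²(45° − 34.7°/2) = 0.2745.
P_a = ½K_aγH² = 0.5×0.2745×19.4×10.0² = 266.2 kN/m, acting at H/3 = 3.333 m above the base.
FS_sliding = μW / P_a = 0.58×1171.2 / 266.2 = 2.551.

2.55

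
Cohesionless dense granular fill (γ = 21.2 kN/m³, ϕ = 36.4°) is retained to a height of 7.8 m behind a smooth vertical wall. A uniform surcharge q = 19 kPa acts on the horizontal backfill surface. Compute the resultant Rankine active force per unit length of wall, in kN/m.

K_a = tan²(45° − φ/2) = 0.2552.
Soil triangle: ½ K_a γ H² = 0.5×0.2552×21.2×7.8² = 164.6 kN/m.
Surcharge rectangle: K_a q H = 0.2552×19×7.8 = 37.82 kN/m.
Total = 164.6 + 37.82 = 202.4 kN/m.

202 kN/m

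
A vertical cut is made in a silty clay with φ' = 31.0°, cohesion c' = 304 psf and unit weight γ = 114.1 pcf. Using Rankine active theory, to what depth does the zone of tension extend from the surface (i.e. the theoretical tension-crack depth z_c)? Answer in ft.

K_a = tan²(45° − 31.0°/2) = 0.3201; √K_a = 0.5658.
The active pressure is zero where K_a γ z = 2c√K_a, so z_c = 2c/(γ√K_a) = 2×304/(114.1×0.5658) = 9.418 ft.

9.42 ft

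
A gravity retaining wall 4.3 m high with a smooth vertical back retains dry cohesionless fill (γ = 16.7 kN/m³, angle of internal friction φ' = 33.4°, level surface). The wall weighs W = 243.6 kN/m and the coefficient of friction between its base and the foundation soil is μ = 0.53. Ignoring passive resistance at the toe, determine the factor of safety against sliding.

K_a = tan²(45° − 33.4°/2) = 0.2899.
P_a = ½K_aγH² = 0.5×0.2899×16.7×4.3² = 44.76 kN/m, acting at H/3 = 1.433 m above the base.
FS_sliding = μW / P_a = 0.53×243.6 / 44.76 = 2.884.

2.88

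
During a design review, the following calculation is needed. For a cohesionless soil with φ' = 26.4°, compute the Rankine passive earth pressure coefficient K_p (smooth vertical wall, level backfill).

2.60

K_p = (1 + sin φ)/(1 − sin φ) = tan²(45° + 26.4°/2) = 2.601.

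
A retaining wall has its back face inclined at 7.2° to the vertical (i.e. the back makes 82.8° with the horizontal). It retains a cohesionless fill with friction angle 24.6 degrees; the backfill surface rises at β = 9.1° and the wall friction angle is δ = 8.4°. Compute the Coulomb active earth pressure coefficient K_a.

0.498

K_a = sin²(α+φ) / [sin²α · sin(α−δ) · (1 + √{sin(φ+δ)sin(φ−β) / (sin(α−δ)sin(α+β))})²].
With α = 82.8°, φ = 24.6°, δ = 8.4°, β = 9.1°: K_a = 0.4980.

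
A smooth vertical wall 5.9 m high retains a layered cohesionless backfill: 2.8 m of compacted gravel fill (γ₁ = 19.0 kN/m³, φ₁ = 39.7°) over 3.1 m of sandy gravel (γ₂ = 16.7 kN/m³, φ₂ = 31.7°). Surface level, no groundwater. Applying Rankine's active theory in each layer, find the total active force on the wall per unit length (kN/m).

K_a1 = tan²(45°−39.7°/2) = 0.2204; K_a2 = tan²(45°−31.7°/2) = 0.3111.
Layer 1: σ at base = K_a1 γ₁ h₁ = 11.73 kPa; P₁ = ½×11.73×2.8 = 16.42.
Layer 2: σ_v at top = γ₁h₁ = 53.20; σ_h top = K_a2×53.20 = 16.55; σ_h base = K_a2×(53.20+16.7×3.1) = 32.65.
P₂ = ½(16.55+32.65)×3.1 = 76.26. Total P_a = 16.42+76.26 = 92.68 kN/m.

92.7 kN/m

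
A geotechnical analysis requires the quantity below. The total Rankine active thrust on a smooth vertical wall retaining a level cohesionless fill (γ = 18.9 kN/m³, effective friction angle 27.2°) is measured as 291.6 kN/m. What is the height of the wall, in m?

K_a = 0.3726. P_a = ½ K_a γ H² ⇒ H = √(2P_a/(K_a γ)).
H = √(2×291.6/(0.3726×18.9)) = 9.100 m.

9.10 m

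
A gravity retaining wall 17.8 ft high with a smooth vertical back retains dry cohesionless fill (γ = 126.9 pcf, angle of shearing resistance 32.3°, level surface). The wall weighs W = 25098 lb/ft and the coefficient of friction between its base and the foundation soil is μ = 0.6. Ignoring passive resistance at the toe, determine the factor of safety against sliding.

K_a = tan²(45° − 32.3°/2) = 0.3035.
P_a = ½K_aγH² = 0.5×0.3035×126.9×17.8² = 6101 lb/ft, acting at H/3 = 5.933 ft above the base.
FS_sliding = μW / P_a = 0.6×25098 / 6101 = 2.468.

2.47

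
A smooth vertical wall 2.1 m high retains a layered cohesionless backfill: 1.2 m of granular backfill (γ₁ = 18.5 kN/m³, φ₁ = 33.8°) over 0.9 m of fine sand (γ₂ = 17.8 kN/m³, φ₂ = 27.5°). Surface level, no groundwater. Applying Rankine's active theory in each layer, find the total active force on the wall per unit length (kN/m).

K_a1 = tan²(45°−33.8°/2) = 0.2851; K_a2 = tan²(45°−27.5°/2) = 0.3682.
Layer 1: σ at base = K_a1 γ₁ h₁ = 6.329 kPa; P₁ = ½×6.329×1.2 = 3.798.
Layer 2: σ_v at top = γ₁h₁ = 22.20; σ_h top = K_a2×22.20 = 8.175; σ_h base = K_a2×(22.20+17.8×0.9) = 14.07.
P₂ = ½(8.175+14.07)×0.9 = 10.01. Total P_a = 3.798+10.01 = 13.81 kN/m.

13.8 kN/m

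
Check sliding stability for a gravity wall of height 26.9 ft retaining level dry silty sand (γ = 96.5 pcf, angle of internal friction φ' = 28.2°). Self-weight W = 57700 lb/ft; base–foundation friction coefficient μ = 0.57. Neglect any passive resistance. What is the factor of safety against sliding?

K_a = tan²(45° − 28.2°/2) = 0.3582.
P_a = ½K_aγH² = 0.5×0.3582×96.5×26.9² = 12510 lb/ft, acting at H/3 = 8.967 ft above the base.
FS_sliding = μW / P_a = 0.57×57700 / 12510 = 2.630.

2.63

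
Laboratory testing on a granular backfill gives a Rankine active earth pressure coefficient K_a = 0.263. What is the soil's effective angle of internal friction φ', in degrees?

K_a = tan²(45° − φ/2) ⇒ 45° − φ/2 = arctan(√0.263) = 27.15°.
φ = 2(45° − 27.15°) = 35.70°.

35.7°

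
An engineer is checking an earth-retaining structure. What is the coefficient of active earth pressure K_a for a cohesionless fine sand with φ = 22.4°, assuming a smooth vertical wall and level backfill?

K_a = tan²(45° − φ/2) = tan²(33.80°) = 0.4482.

0.448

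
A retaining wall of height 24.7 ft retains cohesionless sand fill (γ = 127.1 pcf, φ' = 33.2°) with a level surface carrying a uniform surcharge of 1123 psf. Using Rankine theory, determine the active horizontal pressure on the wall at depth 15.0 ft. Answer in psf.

K_a = (1 − sin φ)/(1 + sin φ) = 0.2924.
σ_v = γz + q = 127.1 × 15.0 + 1123 = 3030 psf.
σ_h = K_a σ_v = 0.2924 × 3030 = 885.7 psf.

886 psf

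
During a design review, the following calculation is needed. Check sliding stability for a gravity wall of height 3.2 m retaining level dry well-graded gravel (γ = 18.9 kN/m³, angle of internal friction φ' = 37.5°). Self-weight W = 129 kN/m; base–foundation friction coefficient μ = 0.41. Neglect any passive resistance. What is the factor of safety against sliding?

2.25

K_a = tan²(45° − 37.5°/2) = 0.2432.
P_a = ½K_aγH² = 0.5×0.2432×18.9×3.2² = 23.53 kN/m, acting at H/3 = 1.067 m above the base.
FS_sliding = μW / P_a = 0.41×129 / 23.53 = 2.247.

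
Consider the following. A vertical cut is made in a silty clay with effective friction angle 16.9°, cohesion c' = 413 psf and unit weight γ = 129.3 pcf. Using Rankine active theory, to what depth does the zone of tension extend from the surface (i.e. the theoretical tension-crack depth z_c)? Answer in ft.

K_a = tan²(45° − 16.9°/2) = 0.5495; √K_a = 0.7413.
The active pressure is zero where K_a γ z = 2c√K_a, so z_c = 2c/(γ√K_a) = 2×413/(129.3×0.7413) = 8.617 ft.

8.62 ft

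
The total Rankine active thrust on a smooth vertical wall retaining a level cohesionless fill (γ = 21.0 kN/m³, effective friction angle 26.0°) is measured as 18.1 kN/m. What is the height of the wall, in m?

K_a = 0.3905. P_a = ½ K_a γ H² ⇒ H = √(2P_a/(K_a γ)).
H = √(2×18.1/(0.3905×21.0)) = 2.101 m.

2.10 m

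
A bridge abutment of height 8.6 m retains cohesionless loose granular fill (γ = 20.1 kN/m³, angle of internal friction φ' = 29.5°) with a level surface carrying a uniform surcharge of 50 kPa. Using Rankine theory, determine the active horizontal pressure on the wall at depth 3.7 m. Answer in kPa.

K_a = (1 − sin φ)/(1 + sin φ) = 0.3401.
σ_v = γz + q = 20.1 × 3.7 + 50 = 124.4 kPa.
σ_h = K_a σ_v = 0.3401 × 124.4 = 42.30 kPa.

42.3 kPa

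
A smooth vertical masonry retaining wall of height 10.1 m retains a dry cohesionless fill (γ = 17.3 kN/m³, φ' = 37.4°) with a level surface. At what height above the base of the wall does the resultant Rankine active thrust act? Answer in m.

K_a = 0.2443.
The pressure distribution is triangular, so the resultant acts at H/3 above the base = 10.1/3 = 3.367 m.

3.37 m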